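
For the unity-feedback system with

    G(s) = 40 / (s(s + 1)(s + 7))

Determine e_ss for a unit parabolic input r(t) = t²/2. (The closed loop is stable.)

G(s) has one pole at the origin.
This is a Type 1 system; Ka = lim_{s→0} s^2·G(s) = 0, so the steady-state error for a parabola input is infinite.

e_ss = ∞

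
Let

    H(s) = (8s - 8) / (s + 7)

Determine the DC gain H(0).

Set s = 0: H(0) = (-8) / (7) = -8/7.

H(0) = -8/7 ≈ -1.143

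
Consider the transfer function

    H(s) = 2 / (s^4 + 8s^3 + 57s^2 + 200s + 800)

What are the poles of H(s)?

s = ±5j, -4 ± 4j

The poles are the roots of the denominator s^4 + 8s^3 + 57s^2 + 200s + 800 = 0.
No real roots exist; factor into two real quadratics: (s^2 + 25)(s^2 + 8s + 32) = 0.
Each quadratic gives a conjugate pair via the quadratic formula.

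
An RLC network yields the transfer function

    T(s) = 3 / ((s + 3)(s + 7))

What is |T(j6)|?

|T(j6)| ≈ 0.04851

Substitute s = j6: numerator = 3, denominator = -15 + j60.
|T(j6)| = |3| / |-15 + j60| = 3 / 61.847 ≈ 0.04851.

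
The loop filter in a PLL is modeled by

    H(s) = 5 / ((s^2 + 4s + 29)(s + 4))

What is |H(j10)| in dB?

Substitute s = j10: numerator = 5, denominator = -684 - j550.
|H(j10)| = |5| / |-684 - j550| = 5 / 877.70 ≈ 0.005697.
In decibels: 20·log₁₀(0.005697) ≈ -44.9 dB.

|H(j10)|_dB ≈ -44.9 dB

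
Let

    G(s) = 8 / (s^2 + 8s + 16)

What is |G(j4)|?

Substitute s = j4: numerator = 8, denominator = j32.
|G(j4)| = |8| / |j32| = 8 / 32 = 0.2500.

|G(j4)| = 0.2500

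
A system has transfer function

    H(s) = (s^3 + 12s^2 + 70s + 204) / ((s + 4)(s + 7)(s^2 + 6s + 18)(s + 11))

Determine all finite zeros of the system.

s = -6, -3 ± 5j

Set the numerator to zero: s^3 + 12s^2 + 70s + 204 = 0.
Factoring: (s + 6)(s^2 + 6s + 34) = 0.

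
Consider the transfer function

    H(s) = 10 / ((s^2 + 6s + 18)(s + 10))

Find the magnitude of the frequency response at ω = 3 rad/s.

|H(j3)| ≈ 0.04759

Substitute s = j3: numerator = 10, denominator = 36 + j207.
|H(j3)| = |10| / |36 + j207| = 10 / 210.11 ≈ 0.04759.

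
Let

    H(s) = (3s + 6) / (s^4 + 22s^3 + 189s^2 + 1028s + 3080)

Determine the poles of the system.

s = -2 + 6j, -2 - 6j, -7, -11

The poles are the roots of the denominator s^4 + 22s^3 + 189s^2 + 1028s + 3080 = 0.
Trying s = -7: the polynomial evaluates to 0, so (s + 7) is a factor.
Dividing out leaves s^3 + 15s^2 + 84s + 440 = 0.
This factors further as (s^2 + 4s + 40)(s + 11) = 0.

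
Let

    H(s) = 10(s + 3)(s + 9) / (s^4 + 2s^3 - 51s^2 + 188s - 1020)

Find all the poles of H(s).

The poles are the roots of the denominator s^4 + 2s^3 - 51s^2 + 188s - 1020 = 0.
Trying s = -10: the polynomial evaluates to 0, so (s + 10) is a factor.
Dividing out leaves s^3 - 8s^2 + 29s - 102 = 0.
This factors further as (s^2 - 2s + 17)(s - 6) = 0.

s = 1 ± 4j, -10, 6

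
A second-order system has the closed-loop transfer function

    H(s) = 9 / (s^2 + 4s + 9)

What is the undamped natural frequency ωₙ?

Compare the denominator to the standard form s^2 + 2ζωₙs + ωₙ².
ωₙ² = 9, so ωₙ = 3 rad/s.

ωₙ = 3 rad/s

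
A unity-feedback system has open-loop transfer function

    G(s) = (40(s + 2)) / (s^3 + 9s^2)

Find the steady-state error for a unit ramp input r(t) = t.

G(s) has 2 poles at the origin.
This is a Type 2 system; for a ramp input the steady-state error is zero.

e_ss = 0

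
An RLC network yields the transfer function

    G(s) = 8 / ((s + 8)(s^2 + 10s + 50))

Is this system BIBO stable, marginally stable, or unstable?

The poles can be read from the denominator factors: s = -8, -5 + 5j, -5 - 5j.
Since all poles lie strictly in the left half-plane, the system is stable.

stable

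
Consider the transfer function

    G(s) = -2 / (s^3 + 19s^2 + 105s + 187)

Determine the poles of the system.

The poles are the roots of the denominator s^3 + 19s^2 + 105s + 187 = 0.
Trying s = -11: the polynomial evaluates to 0, so (s + 11) is a factor.
Dividing out leaves s^2 + 8s + 17 = 0.
The quadratic formula then gives s = -4 ± 1j.

s = -4 + j, -4 - j, -11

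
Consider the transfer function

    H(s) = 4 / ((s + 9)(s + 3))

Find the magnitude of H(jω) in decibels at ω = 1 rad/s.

Substitute s = j1: numerator = 4, denominator = 26 + j12.
|H(j1)| = |4| / |26 + j12| = 4 / 28.636 ≈ 0.1397.
In decibels: 20·log₁₀(0.1397) ≈ -17.1 dB.

|H(j1)|_dB ≈ -17.1 dB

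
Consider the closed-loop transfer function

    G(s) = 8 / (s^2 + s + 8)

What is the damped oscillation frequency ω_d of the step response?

Comparing s^2 + s + 8 to s^2 + 2ζωₙs + ωₙ²: ωₙ = √8 ≈ 2.828 rad/s and ζ = 1/(2·√8) ≈ 0.1768.
ζωₙ = 1/2 = 0.5, so ω_d = ωₙ√(1−ζ²) = √(ωₙ² − (ζωₙ)²) = √(8 − 0.5²) = √7.75 ≈ 2.784 rad/s.

ω_d ≈ 2.784 rad/s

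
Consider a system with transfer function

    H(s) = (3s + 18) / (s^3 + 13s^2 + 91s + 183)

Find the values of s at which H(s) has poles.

s = -5 ± 6j, -3

The poles are the roots of the denominator s^3 + 13s^2 + 91s + 183 = 0.
Trying s = -3: the polynomial evaluates to 0, so (s + 3) is a factor.
Dividing out leaves s^2 + 10s + 61 = 0.
The quadratic formula then gives s = -5 ± 6j.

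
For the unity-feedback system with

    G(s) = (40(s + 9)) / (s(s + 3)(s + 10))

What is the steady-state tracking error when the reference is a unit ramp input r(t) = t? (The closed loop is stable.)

G(s) has one pole at the origin.
This is a Type 1 system. Kv = lim_{s→0} s·G(s) = 360/30 = 12.
e_ss = 1/Kv = 1/(12) = 1/12 ≈ 0.08333.

e_ss = 0.08333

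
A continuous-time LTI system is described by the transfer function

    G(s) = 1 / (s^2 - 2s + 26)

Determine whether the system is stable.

The poles can be read from the denominator factors: s = 1 + 5j, 1 - 5j.
Since the pole(s) at s = 1 ± 5j lie in the right half-plane, the system is unstable.

unstable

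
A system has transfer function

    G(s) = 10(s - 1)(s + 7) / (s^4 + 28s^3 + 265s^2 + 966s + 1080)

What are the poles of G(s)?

The poles are the roots of the denominator s^4 + 28s^3 + 265s^2 + 966s + 1080 = 0.
Trying s = -9: the polynomial evaluates to 0, so (s + 9) is a factor.
Dividing out leaves s^3 + 19s^2 + 94s + 120 = 0.
This factors further as (s + 2)(s + 5)(s + 12) = 0.

s = -9, -2, -5, -12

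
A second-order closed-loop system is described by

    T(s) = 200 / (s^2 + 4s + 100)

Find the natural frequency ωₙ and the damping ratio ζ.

ωₙ = 10 rad/s, ζ = 0.2

Compare the denominator to the standard form s^2 + 2ζωₙs + ωₙ².
ωₙ² = 100, so ωₙ = 10 rad/s.
2ζωₙ = 4, so ζ = 4/(2·10) = 0.2.
With ζ = 0.2 the response is underdamped.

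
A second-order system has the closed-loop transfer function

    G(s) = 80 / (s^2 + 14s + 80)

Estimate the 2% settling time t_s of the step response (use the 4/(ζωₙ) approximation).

t_s ≈ 0.5714 s

Comparing s^2 + 14s + 80 to s^2 + 2ζωₙs + ωₙ²: ωₙ = √80 ≈ 8.944 rad/s and ζ = 14/(2·√80) ≈ 0.7826.
ζωₙ = 14/2 = 7, so t_s ≈ 4/(ζωₙ) = 4/7 ≈ 0.5714 s.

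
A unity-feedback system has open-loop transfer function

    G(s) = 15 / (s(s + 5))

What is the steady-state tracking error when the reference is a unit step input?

e_ss = 0

G(s) has one pole at the origin.
This is a Type 1 system; for a step input the steady-state error is zero.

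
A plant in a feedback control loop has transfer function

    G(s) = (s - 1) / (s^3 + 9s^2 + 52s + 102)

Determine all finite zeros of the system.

s = 1

Set the numerator to zero: s - 1 = 0.
So s = 1.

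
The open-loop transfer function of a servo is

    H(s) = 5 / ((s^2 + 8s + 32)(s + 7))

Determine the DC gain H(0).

At s = 0 each factor (s + a) contributes a and each (s^2 + bs + c) contributes c.
H(0) = 5·1 / ((32) · (7)) = 5/224 = 5/224.

H(0) = 5/224 ≈ 0.02232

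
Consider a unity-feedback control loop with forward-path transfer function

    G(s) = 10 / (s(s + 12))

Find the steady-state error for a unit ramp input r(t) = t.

G(s) has one pole at the origin.
This is a Type 1 system. Kv = lim_{s→0} s·G(s) = 10/12 = 5/6.
e_ss = 1/Kv = 1/(5/6) = 6/5 ≈ 1.200.

e_ss = 1.200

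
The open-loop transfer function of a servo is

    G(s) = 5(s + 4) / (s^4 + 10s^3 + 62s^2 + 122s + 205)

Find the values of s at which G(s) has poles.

The poles are the roots of the denominator s^4 + 10s^3 + 62s^2 + 122s + 205 = 0.
No real roots exist; factor into two real quadratics: (s^2 + 8s + 41)(s^2 + 2s + 5) = 0.
Each quadratic gives a conjugate pair via the quadratic formula.

s = -4 + 5j, -4 - 5j, -1 + 2j, -1 - 2j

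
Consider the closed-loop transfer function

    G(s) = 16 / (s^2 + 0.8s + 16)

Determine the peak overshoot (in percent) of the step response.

%OS ≈ 72.9%

Comparing s^2 + 0.8s + 16 to s^2 + 2ζωₙs + ωₙ²: ωₙ = 4 rad/s and ζ = 0.8/(2·4) = 0.1.
%OS = 100·exp(−πζ/√(1−ζ²)) = 100·exp(−π·0.1/√(1−0.1²)) ≈ 72.9%.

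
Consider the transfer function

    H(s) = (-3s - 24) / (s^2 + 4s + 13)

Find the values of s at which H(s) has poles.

The poles are the roots of the denominator s^2 + 4s + 13 = 0.
Using the quadratic formula: s = (-4 ± √(-36))/2 = -2 ± 3j.

s = -2 + 3j, -2 - 3j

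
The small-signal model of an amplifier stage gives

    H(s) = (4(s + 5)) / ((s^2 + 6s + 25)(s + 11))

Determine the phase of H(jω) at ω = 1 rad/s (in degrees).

∠H(j1) ≈ -7.921°

At s = j1: numerator = 20 + j4, denominator = 258 + j90.
∠H = ∠num − ∠den = 11.310° − (19.231°) = -7.921°.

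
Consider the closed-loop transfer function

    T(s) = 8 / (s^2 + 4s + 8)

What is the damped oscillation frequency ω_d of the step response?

Comparing s^2 + 4s + 8 to s^2 + 2ζωₙs + ωₙ²: ωₙ = √8 ≈ 2.828 rad/s and ζ = 4/(2·√8) ≈ 0.7071.
ζωₙ = 4/2 = 2, so ω_d = ωₙ√(1−ζ²) = √(ωₙ² − (ζωₙ)²) = √(8 − 2²) = √4 = 2 rad/s.

ω_d = 2 rad/s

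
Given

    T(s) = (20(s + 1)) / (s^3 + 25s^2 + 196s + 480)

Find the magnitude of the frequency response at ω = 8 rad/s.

|T(j8)| ≈ 0.1048

Substitute s = j8: numerator = 20 + j160, denominator = -1120 + j1056.
|T(j8)| = |20 + j160| / |-1120 + j1056| = 161.25 / 1539.3 ≈ 0.1048.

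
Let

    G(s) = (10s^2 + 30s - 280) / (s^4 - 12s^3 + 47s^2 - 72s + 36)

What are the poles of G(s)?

s = 1, 2, 6, 3

The poles are the roots of the denominator s^4 - 12s^3 + 47s^2 - 72s + 36 = 0.
Trying s = 1: the polynomial evaluates to 0, so (s - 1) is a factor.
Dividing out leaves s^3 - 11s^2 + 36s - 36 = 0.
This factors further as (s - 2)(s - 6)(s - 3) = 0.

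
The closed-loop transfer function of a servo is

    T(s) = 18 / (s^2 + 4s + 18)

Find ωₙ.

ωₙ ≈ 4.243 rad/s

Compare the denominator to the standard form s^2 + 2ζωₙs + ωₙ².
ωₙ² = 18, so ωₙ = √18 ≈ 4.243 rad/s.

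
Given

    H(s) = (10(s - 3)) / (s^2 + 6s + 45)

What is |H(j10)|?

|H(j10)| ≈ 1.283

Substitute s = j10: numerator = -30 + j100, denominator = -55 + j60.
|H(j10)| = |-30 + j100| / |-55 + j60| = 104.40 / 81.394 ≈ 1.283.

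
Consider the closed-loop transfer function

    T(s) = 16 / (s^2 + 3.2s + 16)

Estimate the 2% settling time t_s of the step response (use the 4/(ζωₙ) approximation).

t_s ≈ 2.500 s

Comparing s^2 + 3.2s + 16 to s^2 + 2ζωₙs + ωₙ²: ωₙ = 4 rad/s and ζ = 3.2/(2·4) = 0.4.
ζωₙ = 3.2/2 = 1.6, so t_s ≈ 4/(ζωₙ) = 4/1.6 = 2.500 s.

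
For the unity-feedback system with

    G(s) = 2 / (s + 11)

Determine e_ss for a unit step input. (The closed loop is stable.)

e_ss = 0.8462

G(s) has no poles at the origin.
This is a Type 0 system. Kp = lim_{s→0} G(s) = 2/11.
e_ss = 1/(1 + Kp) = 1/(1 + 2/11) = 11/13 ≈ 0.8462.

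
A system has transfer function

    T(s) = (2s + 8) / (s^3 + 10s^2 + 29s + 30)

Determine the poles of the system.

The poles are the roots of the denominator s^3 + 10s^2 + 29s + 30 = 0.
Trying s = -6: the polynomial evaluates to 0, so (s + 6) is a factor.
Dividing out leaves s^2 + 4s + 5 = 0.
The quadratic formula then gives s = -2 ± 1j.

s = -2 + j, -2 - j, -6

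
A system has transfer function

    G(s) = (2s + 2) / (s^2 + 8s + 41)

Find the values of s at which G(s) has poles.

The poles are the roots of the denominator s^2 + 8s + 41 = 0.
Using the quadratic formula: s = (-8 ± √(-100))/2 = -4 ± 5j.

s = -4 + 5j, -4 - 5j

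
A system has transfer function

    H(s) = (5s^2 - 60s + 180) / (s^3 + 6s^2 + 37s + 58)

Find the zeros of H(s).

s = 6, 6

Set the numerator to zero: 5s^2 - 60s + 180 = 0, i.e. 5·(s^2 - 12s + 36) = 0.
Factoring: (s - 6)^2 = 0.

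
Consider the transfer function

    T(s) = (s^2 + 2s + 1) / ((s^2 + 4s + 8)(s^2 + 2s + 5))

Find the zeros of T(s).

Set the numerator to zero: s^2 + 2s + 1 = 0.
Factoring: (s + 1)^2 = 0.

s = -1, -1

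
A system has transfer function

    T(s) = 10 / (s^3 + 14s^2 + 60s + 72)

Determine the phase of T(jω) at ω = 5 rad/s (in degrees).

At s = j5: numerator = 10, denominator = -278 + j175.
∠T = ∠num − ∠den = 0° − (147.81°) = -147.8°.

∠T(j5) ≈ -147.8°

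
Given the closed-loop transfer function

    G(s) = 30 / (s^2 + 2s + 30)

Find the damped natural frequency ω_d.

ω_d ≈ 5.385 rad/s

Comparing s^2 + 2s + 30 to s^2 + 2ζωₙs + ωₙ²: ωₙ = √30 ≈ 5.477 rad/s and ζ = 2/(2·√30) ≈ 0.1826.
ζωₙ = 2/2 = 1, so ω_d = ωₙ√(1−ζ²) = √(ωₙ² − (ζωₙ)²) = √(30 − 1²) = √29 ≈ 5.385 rad/s.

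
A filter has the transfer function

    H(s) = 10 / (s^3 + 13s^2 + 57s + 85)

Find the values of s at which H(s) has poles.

The poles are the roots of the denominator s^3 + 13s^2 + 57s + 85 = 0.
Trying s = -5: the polynomial evaluates to 0, so (s + 5) is a factor.
Dividing out leaves s^2 + 8s + 17 = 0.
The quadratic formula then gives s = -4 ± 1j.

s = -5, -4 + j, -4 - j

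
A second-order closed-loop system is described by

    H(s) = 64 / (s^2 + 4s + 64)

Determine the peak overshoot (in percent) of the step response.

%OS ≈ 44.4%

Comparing s^2 + 4s + 64 to s^2 + 2ζωₙs + ωₙ²: ωₙ = 8 rad/s and ζ = 4/(2·8) = 0.25.
%OS = 100·exp(−πζ/√(1−ζ²)) = 100·exp(−π·0.25/√(1−0.25²)) ≈ 44.4%.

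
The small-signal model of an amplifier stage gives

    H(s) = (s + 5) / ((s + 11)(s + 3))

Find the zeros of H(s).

s = -5

Set the numerator to zero: s + 5 = 0.
So s = -5.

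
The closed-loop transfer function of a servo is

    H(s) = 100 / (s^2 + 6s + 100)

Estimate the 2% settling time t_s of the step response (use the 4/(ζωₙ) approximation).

Comparing s^2 + 6s + 100 to s^2 + 2ζωₙs + ωₙ²: ωₙ = 10 rad/s and ζ = 6/(2·10) = 0.3.
ζωₙ = 6/2 = 3, so t_s ≈ 4/(ζωₙ) = 4/3 ≈ 1.333 s.

t_s ≈ 1.333 s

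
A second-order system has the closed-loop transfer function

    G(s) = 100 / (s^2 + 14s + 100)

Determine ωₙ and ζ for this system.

Compare the denominator to the standard form s^2 + 2ζωₙs + ωₙ².
ωₙ² = 100, so ωₙ = 10 rad/s.
2ζωₙ = 14, so ζ = 14/(2·10) = 0.7.
With ζ = 0.7 the response is underdamped.

ωₙ = 10 rad/s, ζ = 0.7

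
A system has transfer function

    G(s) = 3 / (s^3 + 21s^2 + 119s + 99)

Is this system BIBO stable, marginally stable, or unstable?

The denominator s^3 + 21s^2 + 119s + 99 factors as (s + 1)(s + 11)(s + 9), giving poles at s = -1, -11, -9.
Since all poles lie strictly in the left half-plane, the system is stable.

stable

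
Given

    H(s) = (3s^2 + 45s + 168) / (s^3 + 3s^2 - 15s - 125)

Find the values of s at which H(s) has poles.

s = -4 ± 3j, 5

The poles are the roots of the denominator s^3 + 3s^2 - 15s - 125 = 0.
Trying s = 5: the polynomial evaluates to 0, so (s - 5) is a factor.
Dividing out leaves s^2 + 8s + 25 = 0.
The quadratic formula then gives s = -4 ± 3j.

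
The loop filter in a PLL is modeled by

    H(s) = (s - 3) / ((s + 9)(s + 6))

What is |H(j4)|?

|H(j4)| ≈ 0.07040

Substitute s = j4: numerator = -3 + j4, denominator = 38 + j60.
|H(j4)| = |-3 + j4| / |38 + j60| = 5 / 71.021 ≈ 0.07040.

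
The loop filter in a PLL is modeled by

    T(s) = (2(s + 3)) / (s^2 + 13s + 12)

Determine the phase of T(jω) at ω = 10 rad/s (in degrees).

∠T(j10) ≈ -50.79°

At s = j10: numerator = 6 + j20, denominator = -88 + j130.
∠T = ∠num − ∠den = 73.301° − (124.09°) = -50.79°.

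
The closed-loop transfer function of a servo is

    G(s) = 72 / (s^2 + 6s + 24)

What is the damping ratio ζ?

Compare the denominator to the standard form s^2 + 2ζωₙs + ωₙ².
ωₙ² = 24, so ωₙ = √24 ≈ 4.899 rad/s.
2ζωₙ = 6, so ζ = 6/(2·√24) ≈ 0.6124.

ζ ≈ 0.6124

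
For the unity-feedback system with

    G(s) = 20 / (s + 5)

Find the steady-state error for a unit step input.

G(s) has no poles at the origin.
This is a Type 0 system. Kp = lim_{s→0} G(s) = 20/5 = 4.
e_ss = 1/(1 + Kp) = 1/(1 + 4) = 1/5 ≈ 0.2000.

e_ss = 0.2000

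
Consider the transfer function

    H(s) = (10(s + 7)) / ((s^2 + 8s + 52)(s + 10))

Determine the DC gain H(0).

At s = 0 each factor (s + a) contributes a and each (s^2 + bs + c) contributes c.
H(0) = 10·(7) / ((52) · (10)) = 70/520 = 7/52.

H(0) = 7/52 ≈ 0.1346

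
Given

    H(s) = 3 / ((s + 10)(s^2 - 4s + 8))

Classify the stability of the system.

The poles can be read from the denominator factors: s = -10, 2 ± 2j.
Since the pole(s) at s = 2 + 2j, 2 - 2j lie in the right half-plane, the system is unstable.

unstable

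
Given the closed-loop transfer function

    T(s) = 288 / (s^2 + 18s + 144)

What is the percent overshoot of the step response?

Comparing s^2 + 18s + 144 to s^2 + 2ζωₙs + ωₙ²: ωₙ = 12 rad/s and ζ = 18/(2·12) = 0.75.
%OS = 100·exp(−πζ/√(1−ζ²)) = 100·exp(−π·0.75/√(1−0.75²)) ≈ 2.84%.

%OS ≈ 2.84%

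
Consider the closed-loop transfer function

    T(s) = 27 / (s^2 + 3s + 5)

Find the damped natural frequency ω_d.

ω_d ≈ 1.658 rad/s

Comparing s^2 + 3s + 5 to s^2 + 2ζωₙs + ωₙ²: ωₙ = √5 ≈ 2.236 rad/s and ζ = 3/(2·√5) ≈ 0.6708.
ζωₙ = 3/2 = 1.5, so ω_d = ωₙ√(1−ζ²) = √(ωₙ² − (ζωₙ)²) = √(5 − 1.5²) = √2.75 ≈ 1.658 rad/s.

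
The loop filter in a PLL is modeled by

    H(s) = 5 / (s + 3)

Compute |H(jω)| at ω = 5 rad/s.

Substitute s = j5: numerator = 5, denominator = 3 + j5.
|H(j5)| = |5| / |3 + j5| = 5 / 5.8310 ≈ 0.8575.

|H(j5)| ≈ 0.8575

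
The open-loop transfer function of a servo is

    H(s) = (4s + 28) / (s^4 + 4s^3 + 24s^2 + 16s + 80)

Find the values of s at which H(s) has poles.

s = ±2j, -2 ± 4j

The poles are the roots of the denominator s^4 + 4s^3 + 24s^2 + 16s + 80 = 0.
No real roots exist; factor into two real quadratics: (s^2 + 4)(s^2 + 4s + 20) = 0.
Each quadratic gives a conjugate pair via the quadratic formula.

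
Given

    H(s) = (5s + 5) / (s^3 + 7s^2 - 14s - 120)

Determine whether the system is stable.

unstable

The denominator s^3 + 7s^2 - 14s - 120 factors as (s + 6)(s + 5)(s - 4), giving poles at s = -6, -5, 4.
Since the pole(s) at s = 4 lie in the right half-plane, the system is unstable.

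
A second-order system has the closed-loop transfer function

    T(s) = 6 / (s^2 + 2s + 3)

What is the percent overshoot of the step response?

Comparing s^2 + 2s + 3 to s^2 + 2ζωₙs + ωₙ²: ωₙ = √3 ≈ 1.732 rad/s and ζ = 2/(2·√3) ≈ 0.5774.
%OS = 100·exp(−πζ/√(1−ζ²)) = 100·exp(−π·0.5774/√(1−0.5774²)) ≈ 10.8%.

%OS ≈ 10.8%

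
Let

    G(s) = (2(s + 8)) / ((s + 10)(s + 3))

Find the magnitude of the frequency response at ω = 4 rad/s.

Substitute s = j4: numerator = 16 + j8, denominator = 14 + j52.
|G(j4)| = |16 + j8| / |14 + j52| = 17.889 / 53.852 ≈ 0.3322.

|G(j4)| ≈ 0.3322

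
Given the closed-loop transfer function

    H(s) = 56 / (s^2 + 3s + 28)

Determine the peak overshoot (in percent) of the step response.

%OS ≈ 39.5%

Comparing s^2 + 3s + 28 to s^2 + 2ζωₙs + ωₙ²: ωₙ = √28 ≈ 5.292 rad/s and ζ = 3/(2·√28) ≈ 0.2835.
%OS = 100·exp(−πζ/√(1−ζ²)) = 100·exp(−π·0.2835/√(1−0.2835²)) ≈ 39.5%.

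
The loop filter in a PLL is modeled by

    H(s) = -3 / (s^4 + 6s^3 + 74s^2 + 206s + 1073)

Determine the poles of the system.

s = -1 + 6j, -1 - 6j, -2 + 5j, -2 - 5j

The poles are the roots of the denominator s^4 + 6s^3 + 74s^2 + 206s + 1073 = 0.
No real roots exist; factor into two real quadratics: (s^2 + 2s + 37)(s^2 + 4s + 29) = 0.
Each quadratic gives a conjugate pair via the quadratic formula.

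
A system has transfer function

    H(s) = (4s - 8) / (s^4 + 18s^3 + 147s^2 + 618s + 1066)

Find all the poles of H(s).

The poles are the roots of the denominator s^4 + 18s^3 + 147s^2 + 618s + 1066 = 0.
No real roots exist; factor into two real quadratics: (s^2 + 10s + 26)(s^2 + 8s + 41) = 0.
Each quadratic gives a conjugate pair via the quadratic formula.

s = -5 + j, -5 - j, -4 + 5j, -4 - 5j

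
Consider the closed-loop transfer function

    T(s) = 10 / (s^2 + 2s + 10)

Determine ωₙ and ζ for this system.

Compare the denominator to the standard form s^2 + 2ζωₙs + ωₙ².
ωₙ² = 10, so ωₙ = √10 ≈ 3.162 rad/s.
2ζωₙ = 2, so ζ = 2/(2·√10) ≈ 0.3162.
With ζ = 0.3162 the response is underdamped.

ωₙ ≈ 3.162 rad/s, ζ ≈ 0.3162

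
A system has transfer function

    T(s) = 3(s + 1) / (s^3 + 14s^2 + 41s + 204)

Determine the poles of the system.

The poles are the roots of the denominator s^3 + 14s^2 + 41s + 204 = 0.
Trying s = -12: the polynomial evaluates to 0, so (s + 12) is a factor.
Dividing out leaves s^2 + 2s + 17 = 0.
The quadratic formula then gives s = -1 ± 4j.

s = -1 ± 4j, -12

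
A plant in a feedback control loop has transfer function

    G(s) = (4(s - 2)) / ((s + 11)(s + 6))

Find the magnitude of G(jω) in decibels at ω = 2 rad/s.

|G(j2)|_dB ≈ -15.9 dB

Substitute s = j2: numerator = -8 + j8, denominator = 62 + j34.
|G(j2)| = |-8 + j8| / |62 + j34| = 11.314 / 70.711 = 0.1600.
In decibels: 20·log₁₀(0.1600) ≈ -15.9 dB.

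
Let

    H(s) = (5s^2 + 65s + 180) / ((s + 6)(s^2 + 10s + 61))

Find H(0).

Set s = 0: H(0) = (180) / (366) = 30/61.

H(0) = 30/61 ≈ 0.4918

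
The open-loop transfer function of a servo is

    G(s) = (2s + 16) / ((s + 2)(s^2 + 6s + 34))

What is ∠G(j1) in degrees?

At s = j1: numerator = 16 + j2, denominator = 60 + j45.
∠G = ∠num − ∠den = 7.1250° − (36.870°) = -29.74°.

∠G(j1) ≈ -29.74°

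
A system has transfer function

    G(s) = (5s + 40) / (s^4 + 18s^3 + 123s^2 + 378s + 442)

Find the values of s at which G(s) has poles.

The poles are the roots of the denominator s^4 + 18s^3 + 123s^2 + 378s + 442 = 0.
No real roots exist; factor into two real quadratics: (s^2 + 10s + 26)(s^2 + 8s + 17) = 0.
Each quadratic gives a conjugate pair via the quadratic formula.

s = -5 + j, -5 - j, -4 + j, -4 - j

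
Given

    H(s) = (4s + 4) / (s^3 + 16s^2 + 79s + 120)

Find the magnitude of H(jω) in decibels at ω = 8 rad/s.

Substitute s = j8: numerator = 4 + j32, denominator = -904 + j120.
|H(j8)| = |4 + j32| / |-904 + j120| = 32.249 / 911.93 ≈ 0.03536.
In decibels: 20·log₁₀(0.03536) ≈ -29.0 dB.

|H(j8)|_dB ≈ -29.0 dB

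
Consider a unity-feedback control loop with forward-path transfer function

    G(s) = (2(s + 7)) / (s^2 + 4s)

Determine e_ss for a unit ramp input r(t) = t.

e_ss = 0.2857

G(s) has one pole at the origin.
This is a Type 1 system. Kv = lim_{s→0} s·G(s) = 14/4 = 7/2.
e_ss = 1/Kv = 1/(7/2) = 2/7 ≈ 0.2857.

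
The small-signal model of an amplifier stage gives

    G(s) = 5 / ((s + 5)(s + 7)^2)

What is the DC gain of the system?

G(0) = 1/49 ≈ 0.02041

Set s = 0: G(0) = (5) / (245) = 1/49.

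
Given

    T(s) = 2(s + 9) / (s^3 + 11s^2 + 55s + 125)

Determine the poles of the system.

s = -3 ± 4j, -5

The poles are the roots of the denominator s^3 + 11s^2 + 55s + 125 = 0.
Trying s = -5: the polynomial evaluates to 0, so (s + 5) is a factor.
Dividing out leaves s^2 + 6s + 25 = 0.
The quadratic formula then gives s = -3 ± 4j.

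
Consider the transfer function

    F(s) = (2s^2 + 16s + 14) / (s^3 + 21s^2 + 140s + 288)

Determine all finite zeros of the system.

Set the numerator to zero: 2s^2 + 16s + 14 = 0, i.e. 2·(s^2 + 8s + 7) = 0.
Factoring: (s + 1)(s + 7) = 0.

s = -1, -7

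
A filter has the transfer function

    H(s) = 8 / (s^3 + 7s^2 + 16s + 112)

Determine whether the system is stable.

marginally stable

The denominator s^3 + 7s^2 + 16s + 112 factors as (s^2 + 16)(s + 7), giving poles at s = 4j, -4j, -7.
Since the simple pole(s) at s = ±4j lie on the jω-axis with none in the right half-plane, the system is marginally stable.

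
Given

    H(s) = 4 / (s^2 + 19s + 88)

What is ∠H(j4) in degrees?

At s = j4: numerator = 4, denominator = 72 + j76.
∠H = ∠num − ∠den = 0° − (46.548°) = -46.55°.

∠H(j4) ≈ -46.55°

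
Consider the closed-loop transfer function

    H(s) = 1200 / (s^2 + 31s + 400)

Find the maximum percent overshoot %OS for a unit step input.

%OS ≈ 2.12%

Comparing s^2 + 31s + 400 to s^2 + 2ζωₙs + ωₙ²: ωₙ = 20 rad/s and ζ = 31/(2·20) = 0.775.
%OS = 100·exp(−πζ/√(1−ζ²)) = 100·exp(−π·0.775/√(1−0.775²)) ≈ 2.12%.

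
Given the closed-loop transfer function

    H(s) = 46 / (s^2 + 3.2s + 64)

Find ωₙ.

ωₙ = 8 rad/s

Compare the denominator to the standard form s^2 + 2ζωₙs + ωₙ².
ωₙ² = 64, so ωₙ = 8 rad/s.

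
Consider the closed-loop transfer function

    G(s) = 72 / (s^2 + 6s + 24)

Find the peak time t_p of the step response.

Comparing s^2 + 6s + 24 to s^2 + 2ζωₙs + ωₙ²: ωₙ = √24 ≈ 4.899 rad/s and ζ = 6/(2·√24) ≈ 0.6124.
ζωₙ = 6/2 = 3, so ω_d = ωₙ√(1−ζ²) = √(ωₙ² − (ζωₙ)²) = √(24 − 3²) = √15 ≈ 3.873 rad/s.
t_p = π/ω_d = π/3.873 ≈ 0.8112 s.

t_p ≈ 0.8112 s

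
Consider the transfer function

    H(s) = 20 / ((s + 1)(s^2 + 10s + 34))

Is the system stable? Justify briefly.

The poles can be read from the denominator factors: s = -1, -5 ± 3j.
Since all poles lie strictly in the left half-plane, the system is stable.

stable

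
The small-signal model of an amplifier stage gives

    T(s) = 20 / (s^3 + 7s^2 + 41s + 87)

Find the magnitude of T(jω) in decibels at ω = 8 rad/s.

Substitute s = j8: numerator = 20, denominator = -361 - j184.
|T(j8)| = |20| / |-361 - j184| = 20 / 405.19 ≈ 0.04936.
In decibels: 20·log₁₀(0.04936) ≈ -26.1 dB.

|T(j8)|_dB ≈ -26.1 dB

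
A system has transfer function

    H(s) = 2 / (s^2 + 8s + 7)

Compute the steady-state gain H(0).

Set s = 0: H(0) = (2) / (7) = 2/7.

H(0) = 2/7 ≈ 0.2857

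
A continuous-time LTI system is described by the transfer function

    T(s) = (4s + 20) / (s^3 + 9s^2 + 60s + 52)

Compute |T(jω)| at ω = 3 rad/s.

Substitute s = j3: numerator = 20 + j12, denominator = -29 + j153.
|T(j3)| = |20 + j12| / |-29 + j153| = 23.324 / 155.72 ≈ 0.1498.

|T(j3)| ≈ 0.1498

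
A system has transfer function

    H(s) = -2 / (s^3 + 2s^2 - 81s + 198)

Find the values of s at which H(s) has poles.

s = 6, 3, -11

The poles are the roots of the denominator s^3 + 2s^2 - 81s + 198 = 0.
Trying s = 6: the polynomial evaluates to 0, so (s - 6) is a factor.
Dividing out leaves s^2 + 8s - 33 = 0.
Factoring the quadratic: (s - 3)(s + 11) = 0.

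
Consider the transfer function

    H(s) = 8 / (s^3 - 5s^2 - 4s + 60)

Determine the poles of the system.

The poles are the roots of the denominator s^3 - 5s^2 - 4s + 60 = 0.
Trying s = -3: the polynomial evaluates to 0, so (s + 3) is a factor.
Dividing out leaves s^2 - 8s + 20 = 0.
The quadratic formula then gives s = 4 ± 2j.

s = 4 ± 2j, -3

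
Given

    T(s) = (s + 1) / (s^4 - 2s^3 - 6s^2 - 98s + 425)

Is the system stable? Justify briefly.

unstable

The denominator s^4 - 2s^3 - 6s^2 - 98s + 425 factors as (s^2 - 8s + 17)(s^2 + 6s + 25), giving poles at s = 4 ± j, -3 ± 4j.
Since the pole(s) at s = 4 + j, 4 - j lie in the right half-plane, the system is unstable.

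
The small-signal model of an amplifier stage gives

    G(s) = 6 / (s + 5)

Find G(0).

Set s = 0: G(0) = (6) / (5) = 6/5.

G(0) = 6/5 ≈ 1.200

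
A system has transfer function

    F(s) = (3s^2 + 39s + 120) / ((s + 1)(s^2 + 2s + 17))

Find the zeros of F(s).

s = -5, -8

Set the numerator to zero: 3s^2 + 39s + 120 = 0, i.e. 3·(s^2 + 13s + 40) = 0.
Factoring: (s + 5)(s + 8) = 0.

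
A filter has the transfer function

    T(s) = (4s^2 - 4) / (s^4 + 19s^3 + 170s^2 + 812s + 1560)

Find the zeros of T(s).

s = -1, 1

Set the numerator to zero: 4s^2 - 4 = 0, i.e. 4·(s^2 - 1) = 0.
Factoring: (s + 1)(s - 1) = 0.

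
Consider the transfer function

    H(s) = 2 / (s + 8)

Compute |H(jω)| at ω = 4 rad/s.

|H(j4)| ≈ 0.2236

Substitute s = j4: numerator = 2, denominator = 8 + j4.
|H(j4)| = |2| / |8 + j4| = 2 / 8.9443 ≈ 0.2236.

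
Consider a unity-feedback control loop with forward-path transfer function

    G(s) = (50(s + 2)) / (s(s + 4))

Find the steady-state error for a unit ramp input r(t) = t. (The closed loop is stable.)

G(s) has one pole at the origin.
This is a Type 1 system. Kv = lim_{s→0} s·G(s) = 100/4 = 25.
e_ss = 1/Kv = 1/(25) = 1/25 ≈ 0.04000.

e_ss = 0.04000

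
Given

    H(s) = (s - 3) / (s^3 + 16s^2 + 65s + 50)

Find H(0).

Set s = 0: H(0) = (-3) / (50) = -3/50.

H(0) = -3/50 ≈ -0.06000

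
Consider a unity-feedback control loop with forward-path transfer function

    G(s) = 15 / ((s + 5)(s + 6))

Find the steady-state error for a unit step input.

e_ss = 0.6667

G(s) has no poles at the origin.
This is a Type 0 system. Kp = lim_{s→0} G(s) = 15/30 = 1/2.
e_ss = 1/(1 + Kp) = 1/(1 + 1/2) = 2/3 ≈ 0.6667.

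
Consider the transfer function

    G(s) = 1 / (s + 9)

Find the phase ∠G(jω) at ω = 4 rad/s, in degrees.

∠G(j4) ≈ -23.96°

At s = j4: numerator = 1, denominator = 9 + j4.
∠G = ∠num − ∠den = 0° − (23.962°) = -23.96°.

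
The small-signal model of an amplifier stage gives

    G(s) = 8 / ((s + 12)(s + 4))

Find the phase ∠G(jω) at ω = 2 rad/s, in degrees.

At s = j2: numerator = 8, denominator = 44 + j32.
∠G = ∠num − ∠den = 0° − (36.027°) = -36.03°.

∠G(j2) ≈ -36.03°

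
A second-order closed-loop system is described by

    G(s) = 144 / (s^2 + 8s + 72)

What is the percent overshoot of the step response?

%OS ≈ 18.7%

Comparing s^2 + 8s + 72 to s^2 + 2ζωₙs + ωₙ²: ωₙ = √72 ≈ 8.485 rad/s and ζ = 8/(2·√72) ≈ 0.4714.
%OS = 100·exp(−πζ/√(1−ζ²)) = 100·exp(−π·0.4714/√(1−0.4714²)) ≈ 18.7%.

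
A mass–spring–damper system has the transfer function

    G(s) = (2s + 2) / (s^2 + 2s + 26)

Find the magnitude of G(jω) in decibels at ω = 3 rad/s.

Substitute s = j3: numerator = 2 + j6, denominator = 17 + j6.
|G(j3)| = |2 + j6| / |17 + j6| = 6.3246 / 18.028 ≈ 0.3508.
In decibels: 20·log₁₀(0.3508) ≈ -9.10 dB.

|G(j3)|_dB ≈ -9.10 dB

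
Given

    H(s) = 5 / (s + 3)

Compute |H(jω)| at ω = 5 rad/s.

|H(j5)| ≈ 0.8575

Substitute s = j5: numerator = 5, denominator = 3 + j5.
|H(j5)| = |5| / |3 + j5| = 5 / 5.8310 ≈ 0.8575.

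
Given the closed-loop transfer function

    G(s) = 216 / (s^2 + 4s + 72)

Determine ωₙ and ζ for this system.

ωₙ ≈ 8.485 rad/s, ζ ≈ 0.2357

Compare the denominator to the standard form s^2 + 2ζωₙs + ωₙ².
ωₙ² = 72, so ωₙ = √72 ≈ 8.485 rad/s.
2ζωₙ = 4, so ζ = 4/(2·√72) ≈ 0.2357.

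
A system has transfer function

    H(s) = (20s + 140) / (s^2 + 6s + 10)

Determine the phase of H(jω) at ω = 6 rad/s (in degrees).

∠H(j6) ≈ -85.24°

At s = j6: numerator = 140 + j120, denominator = -26 + j36.
∠H = ∠num − ∠den = 40.601° − (125.84°) = -85.24°.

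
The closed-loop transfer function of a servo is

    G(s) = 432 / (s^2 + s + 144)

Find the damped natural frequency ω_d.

Comparing s^2 + s + 144 to s^2 + 2ζωₙs + ωₙ²: ωₙ = 12 rad/s and ζ = 1/(2·12) ≈ 0.04167.
ζωₙ = 1/2 = 0.5, so ω_d = ωₙ√(1−ζ²) = √(ωₙ² − (ζωₙ)²) = √(144 − 0.5²) = √143.75 ≈ 11.99 rad/s.

ω_d ≈ 11.99 rad/s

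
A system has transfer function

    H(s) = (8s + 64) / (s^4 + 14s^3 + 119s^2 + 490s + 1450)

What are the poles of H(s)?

The poles are the roots of the denominator s^4 + 14s^3 + 119s^2 + 490s + 1450 = 0.
No real roots exist; factor into two real quadratics: (s^2 + 4s + 29)(s^2 + 10s + 50) = 0.
Each quadratic gives a conjugate pair via the quadratic formula.

s = -2 ± 5j, -5 ± 5j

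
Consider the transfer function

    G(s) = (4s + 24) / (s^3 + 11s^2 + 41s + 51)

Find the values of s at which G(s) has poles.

The poles are the roots of the denominator s^3 + 11s^2 + 41s + 51 = 0.
Trying s = -3: the polynomial evaluates to 0, so (s + 3) is a factor.
Dividing out leaves s^2 + 8s + 17 = 0.
The quadratic formula then gives s = -4 ± 1j.

s = -4 ± j, -3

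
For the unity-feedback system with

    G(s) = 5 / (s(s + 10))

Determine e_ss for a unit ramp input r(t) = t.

G(s) has one pole at the origin.
This is a Type 1 system. Kv = lim_{s→0} s·G(s) = 5/10 = 1/2.
e_ss = 1/Kv = 1/(1/2) = 2.

e_ss = 2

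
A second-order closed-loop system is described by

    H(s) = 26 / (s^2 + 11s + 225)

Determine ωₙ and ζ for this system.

Compare the denominator to the standard form s^2 + 2ζωₙs + ωₙ².
ωₙ² = 225, so ωₙ = 15 rad/s.
2ζωₙ = 11, so ζ = 11/(2·15) ≈ 0.3667.
With ζ = 0.3667 the response is underdamped.

ωₙ = 15 rad/s, ζ ≈ 0.3667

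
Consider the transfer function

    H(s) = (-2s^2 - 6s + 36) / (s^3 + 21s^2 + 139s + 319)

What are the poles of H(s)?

s = -5 + 2j, -5 - 2j, -11

The poles are the roots of the denominator s^3 + 21s^2 + 139s + 319 = 0.
Trying s = -11: the polynomial evaluates to 0, so (s + 11) is a factor.
Dividing out leaves s^2 + 10s + 29 = 0.
The quadratic formula then gives s = -5 ± 2j.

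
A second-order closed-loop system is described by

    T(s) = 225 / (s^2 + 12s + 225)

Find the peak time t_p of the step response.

t_p ≈ 0.2285 s

Comparing s^2 + 12s + 225 to s^2 + 2ζωₙs + ωₙ²: ωₙ = 15 rad/s and ζ = 12/(2·15) = 0.4.
ζωₙ = 12/2 = 6, so ω_d = ωₙ√(1−ζ²) = √(ωₙ² − (ζωₙ)²) = √(225 − 6²) = √189 ≈ 13.75 rad/s.
t_p = π/ω_d = π/13.75 ≈ 0.2285 s.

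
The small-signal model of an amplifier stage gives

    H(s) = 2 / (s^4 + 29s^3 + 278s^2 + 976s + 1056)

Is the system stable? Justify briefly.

The denominator s^4 + 29s^3 + 278s^2 + 976s + 1056 factors as (s + 4)(s + 12)(s + 11)(s + 2), giving poles at s = -4, -12, -11, -2.
Since all poles lie strictly in the left half-plane, the system is stable.

stable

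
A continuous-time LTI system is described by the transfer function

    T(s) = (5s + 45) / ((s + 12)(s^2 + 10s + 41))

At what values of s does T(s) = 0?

Set the numerator to zero: 5s + 45 = 0, i.e. 5·(s + 9) = 0.
So s = -9.

s = -9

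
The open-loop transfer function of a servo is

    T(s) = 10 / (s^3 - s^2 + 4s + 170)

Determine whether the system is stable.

The denominator s^3 - s^2 + 4s + 170 factors as (s^2 - 6s + 34)(s + 5), giving poles at s = 3 ± 5j, -5.
Since the pole(s) at s = 3 ± 5j lie in the right half-plane, the system is unstable.

unstable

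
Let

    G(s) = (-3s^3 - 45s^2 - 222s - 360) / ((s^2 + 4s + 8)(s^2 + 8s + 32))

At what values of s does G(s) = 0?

s = -5, -6, -4

Set the numerator to zero: -3s^3 - 45s^2 - 222s - 360 = 0, i.e. -3·(s^3 + 15s^2 + 74s + 120) = 0.
Factoring: (s + 5)(s + 6)(s + 4) = 0.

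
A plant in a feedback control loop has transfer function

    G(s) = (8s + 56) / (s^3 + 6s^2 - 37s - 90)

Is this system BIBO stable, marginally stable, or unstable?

unstable

The denominator s^3 + 6s^2 - 37s - 90 factors as (s + 9)(s + 2)(s - 5), giving poles at s = -9, -2, 5.
Since the pole(s) at s = 5 lie in the right half-plane, the system is unstable.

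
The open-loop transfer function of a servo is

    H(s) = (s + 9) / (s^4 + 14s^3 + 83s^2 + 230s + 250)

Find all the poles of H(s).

The poles are the roots of the denominator s^4 + 14s^3 + 83s^2 + 230s + 250 = 0.
No real roots exist; factor into two real quadratics: (s^2 + 6s + 10)(s^2 + 8s + 25) = 0.
Each quadratic gives a conjugate pair via the quadratic formula.

s = -3 + j, -3 - j, -4 + 3j, -4 - 3j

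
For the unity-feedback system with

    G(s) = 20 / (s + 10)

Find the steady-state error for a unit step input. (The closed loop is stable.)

G(s) has no poles at the origin.
This is a Type 0 system. Kp = lim_{s→0} G(s) = 20/10 = 2.
e_ss = 1/(1 + Kp) = 1/(1 + 2) = 1/3 ≈ 0.3333.

e_ss = 0.3333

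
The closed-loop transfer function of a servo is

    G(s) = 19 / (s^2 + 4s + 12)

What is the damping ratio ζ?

ζ ≈ 0.5774

Compare the denominator to the standard form s^2 + 2ζωₙs + ωₙ².
ωₙ² = 12, so ωₙ = √12 ≈ 3.464 rad/s.
2ζωₙ = 4, so ζ = 4/(2·√12) ≈ 0.5774.
With ζ = 0.5774 the response is underdamped.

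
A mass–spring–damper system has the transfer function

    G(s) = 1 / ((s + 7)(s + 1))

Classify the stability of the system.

The poles can be read from the denominator factors: s = -7, -1.
Since all poles lie strictly in the left half-plane, the system is stable.

stable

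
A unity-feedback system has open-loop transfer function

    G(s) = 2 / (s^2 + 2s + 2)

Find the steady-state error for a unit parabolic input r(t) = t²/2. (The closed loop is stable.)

G(s) has no poles at the origin.
This is a Type 0 system; Ka = lim_{s→0} s^2·G(s) = 0, so the steady-state error for a parabola input is infinite.

e_ss = ∞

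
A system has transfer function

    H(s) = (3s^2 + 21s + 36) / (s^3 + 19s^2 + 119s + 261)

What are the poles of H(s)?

s = -5 ± 2j, -9

The poles are the roots of the denominator s^3 + 19s^2 + 119s + 261 = 0.
Trying s = -9: the polynomial evaluates to 0, so (s + 9) is a factor.
Dividing out leaves s^2 + 10s + 29 = 0.
The quadratic formula then gives s = -5 ± 2j.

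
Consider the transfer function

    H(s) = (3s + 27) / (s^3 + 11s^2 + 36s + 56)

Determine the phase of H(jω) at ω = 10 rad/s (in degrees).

∠H(j10) ≈ -163.5°

At s = j10: numerator = 27 + j30, denominator = -1044 - j640.
∠H = ∠num − ∠den = 48.013° − (-148.49°) = 196.5°, which wraps to -163.5°.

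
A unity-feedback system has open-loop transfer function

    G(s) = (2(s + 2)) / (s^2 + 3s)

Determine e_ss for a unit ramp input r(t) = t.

G(s) has one pole at the origin.
This is a Type 1 system. Kv = lim_{s→0} s·G(s) = 4/3.
e_ss = 1/Kv = 1/(4/3) = 3/4 ≈ 0.7500.

e_ss = 0.7500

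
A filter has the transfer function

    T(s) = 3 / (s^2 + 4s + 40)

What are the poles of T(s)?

s = -2 + 6j, -2 - 6j

The poles are the roots of the denominator s^2 + 4s + 40 = 0.
Using the quadratic formula: s = (-4 ± √(-144))/2 = -2 ± 6j.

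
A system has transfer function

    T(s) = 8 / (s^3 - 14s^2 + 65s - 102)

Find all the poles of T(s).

The poles are the roots of the denominator s^3 - 14s^2 + 65s - 102 = 0.
Trying s = 6: the polynomial evaluates to 0, so (s - 6) is a factor.
Dividing out leaves s^2 - 8s + 17 = 0.
The quadratic formula then gives s = 4 ± 1j.

s = 4 ± j, 6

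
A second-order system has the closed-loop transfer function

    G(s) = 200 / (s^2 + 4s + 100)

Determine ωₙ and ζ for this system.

ωₙ = 10 rad/s, ζ = 0.2

Compare the denominator to the standard form s^2 + 2ζωₙs + ωₙ².
ωₙ² = 100, so ωₙ = 10 rad/s.
2ζωₙ = 4, so ζ = 4/(2·10) = 0.2.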